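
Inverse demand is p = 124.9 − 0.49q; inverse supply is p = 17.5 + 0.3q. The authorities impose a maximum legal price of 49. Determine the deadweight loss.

378.36

Competitive equilibrium: 124.9 − 0.49q = 17.5 + 0.3q → q* = 135.9494, p* = 58.2848.
At the ceiling p = 49, quantity supplied = (49 − 17.5)/0.3 = 105.
Willingness to pay at q' = 105: 124.9 − 0.49·105 = 73.45.
Δq = 135.9494 − 105 = 30.9494; wedge = 73.45 − 49 = 24.45.
Deadweight loss = ½ × 30.9494 × 24.45 = 378.36.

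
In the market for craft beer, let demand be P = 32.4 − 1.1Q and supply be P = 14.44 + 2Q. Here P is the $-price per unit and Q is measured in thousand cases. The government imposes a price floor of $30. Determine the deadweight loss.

Competitive equilibrium: 32.4 − 1.1Q = 14.44 + 2Q → Q* = 5.7935, P* = 26.0271.
At the floor P = 30, quantity demanded = (32.4 − 30)/1.1 = 2.1818.
Sellers' marginal cost at Q' = 2.1818: 14.44 + 2·2.1818 = 18.8036.
ΔQ = 5.7935 − 2.1818 = 3.6117; wedge = 30 − 18.8036 = 11.1964.
Welfare loss = ½ × 3.6117 × 11.1964 = $20.22 thousand.

$20.22 thousand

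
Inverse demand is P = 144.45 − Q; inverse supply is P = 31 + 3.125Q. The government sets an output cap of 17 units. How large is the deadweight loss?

Competitive equilibrium: 144.45 − Q = 31 + 3.125Q → Q* = 27.503, P* = 116.947.
At Q = 17: demand price = 144.45 − 1·17 = 127.45; supply price = 31 + 3.125·17 = 84.125.
ΔQ = 27.503 − 17 = 10.503; wedge = 127.45 − 84.125 = 43.325.
The triangle = ½ × 10.503 × 43.325 = 227.52.

227.52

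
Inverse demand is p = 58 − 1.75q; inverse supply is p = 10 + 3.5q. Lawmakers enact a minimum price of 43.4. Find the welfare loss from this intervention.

Competitive equilibrium: 58 − 1.75q = 10 + 3.5q → q* = 9.1429, p* = 42.
At the floor p = 43.4, quantity demanded = (58 − 43.4)/1.75 = 8.3429.
Sellers' marginal cost at q' = 8.3429: 10 + 3.5·8.3429 = 39.2002.
Δq = 9.1429 − 8.3429 = 0.8; wedge = 43.4 − 39.2002 = 4.1998.
Deadweight loss = ½ × 0.8 × 4.1998 = 1.68.

1.68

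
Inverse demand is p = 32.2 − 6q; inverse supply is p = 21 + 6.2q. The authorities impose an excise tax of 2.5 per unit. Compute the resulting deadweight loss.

0.26

Competitive equilibrium: 32.2 − 6q = 21 + 6.2q → q* = 0.918, p* = 26.6918.
With the tax, the buyer price exceeds the seller price by 2.5: (32.2 − 6q) − (21 + 6.2q) = 2.5 → q' = 0.7131.
Δq = 0.918 − 0.7131 = 0.2049; the wedge equals the tax, 2.5.
The triangle = ½ × 0.2049 × 2.5 = 0.26.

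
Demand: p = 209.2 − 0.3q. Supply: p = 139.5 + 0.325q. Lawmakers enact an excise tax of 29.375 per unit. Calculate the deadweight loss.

Competitive equilibrium: 209.2 − 0.3q = 139.5 + 0.325q → q* = 111.52, p* = 175.744.
With the tax, the buyer price exceeds the seller price by 29.375: (209.2 − 0.3q) − (139.5 + 0.325q) = 29.375 → q' = 64.52.
Δq = 111.52 − 64.52 = 47; the wedge equals the tax, 29.375.
DWL = ½ × 47 × 29.375 = 690.31.

690.31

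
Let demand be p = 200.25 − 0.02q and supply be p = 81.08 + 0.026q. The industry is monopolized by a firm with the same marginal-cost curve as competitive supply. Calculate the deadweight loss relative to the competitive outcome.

Competitive equilibrium: 200.25 − 0.02q = 81.08 + 0.026q → q* = 2590.65217, p* = 148.43696.
Marginal revenue: MR = 200.25 − 0.04q. Set MR = MC: 200.25 − 0.04q = 81.08 + 0.026q → q_m = 1805.60606.
Price p_m = 200.25 − 0.02·1805.60606 = 164.13788; MC(q_m) = 81.08 + 0.026·1805.60606 = 128.02576.
Competitive q* = 2590.65217, so Δq = 785.04611; wedge = 164.13788 − 128.02576 = 36.11212.
The triangle = ½ × 785.04611 × 36.11212 = 14174.84.

14174.84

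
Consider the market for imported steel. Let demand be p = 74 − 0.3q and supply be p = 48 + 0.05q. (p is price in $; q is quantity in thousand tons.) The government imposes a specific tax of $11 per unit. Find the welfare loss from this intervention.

Competitive equilibrium: 74 − 0.3q = 48 + 0.05q → q* = 74.2857, p* = 51.7143.
With the tax, the buyer price exceeds the seller price by 11: (74 − 0.3q) − (48 + 0.05q) = 11 → q' = 42.8571.
Δq = 74.2857 − 42.8571 = 31.4286; the wedge equals the tax, 11.
Deadweight loss = ½ × 31.4286 × 11 = $172.86 thousand.

$172.86 thousand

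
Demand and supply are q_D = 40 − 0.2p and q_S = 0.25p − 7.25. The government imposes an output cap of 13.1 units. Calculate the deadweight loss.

156.645

In inverse form: demand p = 200 − 5q, supply p = 29 + 4q.
Competitive equilibrium: 200 − 5q = 29 + 4q → q* = 19, p* = 105.
At q = 13.1: demand price = 200 − 5·13.1 = 134.5; supply price = 29 + 4·13.1 = 81.4.
Δq = 19 − 13.1 = 5.9; wedge = 134.5 − 81.4 = 53.1.
The triangle = ½ × 5.9 × 53.1 = 156.645.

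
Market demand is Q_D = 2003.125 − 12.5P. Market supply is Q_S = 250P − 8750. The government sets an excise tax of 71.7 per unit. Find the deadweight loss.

In inverse form: demand P = 160.25 − 0.08Q, supply P = 35 + 0.004Q.
Competitive equilibrium: 160.25 − 0.08Q = 35 + 0.004Q → Q* = 1491.07143, P* = 40.96429.
With the tax, the buyer price exceeds the seller price by 71.7: (160.25 − 0.08Q) − (35 + 0.004Q) = 71.7 → Q' = 637.5.
ΔQ = 1491.07143 − 637.5 = 853.57143; the wedge equals the tax, 71.7.
Deadweight loss = ½ × 853.57143 × 71.7 = 30600.54.

30600.54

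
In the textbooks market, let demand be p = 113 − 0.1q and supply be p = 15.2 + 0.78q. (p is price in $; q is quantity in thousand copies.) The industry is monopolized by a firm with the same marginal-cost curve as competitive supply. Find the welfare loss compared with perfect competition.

Competitive equilibrium: 113 − 0.1q = 15.2 + 0.78q → q* = 111.1364, p* = 101.8864.
Marginal revenue: MR = 113 − 0.2q. Set MR = MC: 113 − 0.2q = 15.2 + 0.78q → q_m = 99.7959.
Price p_m = 113 − 0.1·99.7959 = 103.0204; MC(q_m) = 15.2 + 0.78·99.7959 = 93.0408.
Competitive q* = 111.1364, so Δq = 11.3405; wedge = 103.0204 − 93.0408 = 9.9796.
Deadweight loss = ½ × 11.3405 × 9.9796 = $56.59 thousand.

$56.59 thousand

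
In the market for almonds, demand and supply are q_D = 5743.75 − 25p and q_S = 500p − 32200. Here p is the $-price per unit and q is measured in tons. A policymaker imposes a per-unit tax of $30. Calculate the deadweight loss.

In inverse form: demand p = 229.75 − 0.04q, supply p = 64.4 + 0.002q.
Competitive equilibrium: 229.75 − 0.04q = 64.4 + 0.002q → q* = 3936.9048, p* = 72.2738.
With the tax, the buyer price exceeds the seller price by 30: (229.75 − 0.04q) − (64.4 + 0.002q) = 30 → q' = 3222.619.
Δq = 3936.9048 − 3222.619 = 714.2858; the wedge equals the tax, 30.
Welfare loss = ½ × 714.2858 × 30 = $10714.29.

$10714.29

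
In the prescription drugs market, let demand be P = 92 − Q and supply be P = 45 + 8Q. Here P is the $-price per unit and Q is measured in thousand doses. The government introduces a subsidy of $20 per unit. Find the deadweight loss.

Competitive equilibrium: 92 − Q = 45 + 8Q → Q* = 5.2222, P* = 86.7778.
The subsidy lowers effective supply by 20: P = 25 + 8Q.
New quantity: 92 − Q = 25 + 8Q → Q' = 7.4444.
Overproduction ΔQ = 7.4444 − 5.2222 = 2.2222; wedge = subsidy = 20.
The triangle = ½ × 2.2222 × 20 = $22.22 thousand.

$22.22 thousand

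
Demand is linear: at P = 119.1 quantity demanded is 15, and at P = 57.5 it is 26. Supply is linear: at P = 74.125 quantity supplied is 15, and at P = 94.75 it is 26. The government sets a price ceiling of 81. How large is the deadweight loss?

Demand slope = (57.5 − 119.1)/(26 − 15) = −5.6, so P = 203.1 − 5.6Q.
Supply slope = (94.75 − 74.125)/(26 − 15) = 1.875, so P = 46 + 1.875Q.
Competitive equilibrium: 203.1 − 5.6Q = 46 + 1.875Q → Q* = 21.0167, P* = 85.4064.
At the ceiling P = 81, quantity supplied = (81 − 46)/1.875 = 18.6667.
Willingness to pay at Q' = 18.6667: 203.1 − 5.6·18.6667 = 98.5665.
ΔQ = 21.0167 − 18.6667 = 2.35; wedge = 98.5665 − 81 = 17.5665.
Deadweight loss = ½ × 2.35 × 17.5665 = 20.64.

20.64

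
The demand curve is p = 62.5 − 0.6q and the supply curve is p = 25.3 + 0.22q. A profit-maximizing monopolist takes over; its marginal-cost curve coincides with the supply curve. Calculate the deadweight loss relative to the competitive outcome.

Competitive equilibrium: 62.5 − 0.6q = 25.3 + 0.22q → q* = 45.3659, p* = 35.2805.
Marginal revenue: MR = 62.5 − 1.2q. Set MR = MC: 62.5 − 1.2q = 25.3 + 0.22q → q_m = 26.1972.
Price p_m = 62.5 − 0.6·26.1972 = 46.7817; MC(q_m) = 25.3 + 0.22·26.1972 = 31.0634.
Competitive q* = 45.3659, so Δq = 19.1687; wedge = 46.7817 − 31.0634 = 15.7183.
DWL = ½ × 19.1687 × 15.7183 = 150.65.

150.65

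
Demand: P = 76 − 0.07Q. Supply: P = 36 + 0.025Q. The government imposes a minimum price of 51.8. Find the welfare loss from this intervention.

269.60

Competitive equilibrium: 76 − 0.07Q = 36 + 0.025Q → Q* = 421.0526, P* = 46.5263.
At the floor P = 51.8, quantity demanded = (76 − 51.8)/0.07 = 345.7143.
Sellers' marginal cost at Q' = 345.7143: 36 + 0.025·345.7143 = 44.6429.
ΔQ = 421.0526 − 345.7143 = 75.3383; wedge = 51.8 − 44.6429 = 7.1571.
Deadweight loss = ½ × 75.3383 × 7.1571 = 269.60.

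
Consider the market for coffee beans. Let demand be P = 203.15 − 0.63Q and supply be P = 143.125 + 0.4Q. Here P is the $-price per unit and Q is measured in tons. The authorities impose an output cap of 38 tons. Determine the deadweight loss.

Competitive equilibrium: 203.15 − 0.63Q = 143.125 + 0.4Q → Q* = 58.2767, P* = 166.4357.
At Q = 38: demand price = 203.15 − 0.63·38 = 179.21; supply price = 143.125 + 0.4·38 = 158.325.
ΔQ = 58.2767 − 38 = 20.2767; wedge = 179.21 − 158.325 = 20.885.
DWL = ½ × 20.2767 × 20.885 = $211.74.

$211.74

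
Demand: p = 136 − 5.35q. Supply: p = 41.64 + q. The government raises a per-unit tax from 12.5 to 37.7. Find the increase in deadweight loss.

Competitive equilibrium: 136 − 5.35q = 41.64 + q → q* = 14.8598, p* = 56.4998.
For a per-unit tax t: Δq = t/6.35, so DWL = ½·t·(t/6.35) = t²/12.7.
At t = 12.5: DWL = 12.303. At t = 37.7: DWL = 111.913.
Increase = 111.913 − 12.303 = 99.61.

99.61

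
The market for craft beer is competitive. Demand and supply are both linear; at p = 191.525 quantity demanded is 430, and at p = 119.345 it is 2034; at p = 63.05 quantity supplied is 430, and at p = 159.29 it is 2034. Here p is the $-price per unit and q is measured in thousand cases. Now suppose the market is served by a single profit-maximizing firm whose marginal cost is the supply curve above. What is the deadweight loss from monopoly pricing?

$12919.56 thousand

Demand slope = (119.345 − 191.525)/(2034 − 430) = −0.045, so p = 210.875 − 0.045q.
Supply slope = (159.29 − 63.05)/(2034 − 430) = 0.06, so p = 37.25 + 0.06q.
Competitive equilibrium: 210.875 − 0.045q = 37.25 + 0.06q → q* = 1653.5714, p* = 136.4643.
Marginal revenue: MR = 210.875 − 0.09q. Set MR = MC: 210.875 − 0.09q = 37.25 + 0.06q → q_m = 1157.5.
Price p_m = 210.875 − 0.045·1157.5 = 158.7875; MC(q_m) = 37.25 + 0.06·1157.5 = 106.7.
Competitive q* = 1653.5714, so Δq = 496.0714; wedge = 158.7875 − 106.7 = 52.0875.
DWL = ½ × 496.0714 × 52.0875 = $12919.56 thousand.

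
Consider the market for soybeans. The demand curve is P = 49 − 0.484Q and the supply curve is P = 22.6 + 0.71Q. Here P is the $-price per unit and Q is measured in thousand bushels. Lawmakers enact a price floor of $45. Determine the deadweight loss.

Competitive equilibrium: 49 − 0.484Q = 22.6 + 0.71Q → Q* = 22.1106, P* = 38.2985.
At the floor P = 45, quantity demanded = (49 − 45)/0.484 = 8.2645.
Sellers' marginal cost at Q' = 8.2645: 22.6 + 0.71·8.2645 = 28.4678.
ΔQ = 22.1106 − 8.2645 = 13.8461; wedge = 45 − 28.4678 = 16.5322.
Deadweight loss = ½ × 13.8461 × 16.5322 = $114.45 thousand.

$114.45 thousand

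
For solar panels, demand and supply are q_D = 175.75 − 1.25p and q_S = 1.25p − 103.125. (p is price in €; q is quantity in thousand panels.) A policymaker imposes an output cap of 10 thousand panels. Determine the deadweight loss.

In inverse form: demand p = 140.6 − 0.8q, supply p = 82.5 + 0.8q.
Competitive equilibrium: 140.6 − 0.8q = 82.5 + 0.8q → q* = 36.3125, p* = 111.55.
At q = 10: demand price = 140.6 − 0.8·10 = 132.6; supply price = 82.5 + 0.8·10 = 90.5.
Δq = 36.3125 − 10 = 26.3125; wedge = 132.6 − 90.5 = 42.1.
DWL = ½ × 26.3125 × 42.1 = €553.88 thousand.

€553.88 thousand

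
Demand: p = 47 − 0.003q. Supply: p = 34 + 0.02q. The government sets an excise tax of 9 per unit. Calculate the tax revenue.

1565.22

Competitive equilibrium: 47 − 0.003q = 34 + 0.02q → q* = 565.2174, p* = 45.3043.
With the tax, the buyer price exceeds the seller price by 9: (47 − 0.003q) − (34 + 0.02q) = 9 → q' = 173.913.
Tax revenue = 9 × 173.913 = 1565.22.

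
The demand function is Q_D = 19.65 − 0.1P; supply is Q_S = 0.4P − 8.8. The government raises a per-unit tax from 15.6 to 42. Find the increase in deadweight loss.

60.83

In inverse form: demand P = 196.5 − 10Q, supply P = 22 + 2.5Q.
Competitive equilibrium: 196.5 − 10Q = 22 + 2.5Q → Q* = 13.96, P* = 56.9.
For a per-unit tax t: ΔQ = t/12.5, so DWL = ½·t·(t/12.5) = t²/25.
At t = 15.6: DWL = 9.734. At t = 42: DWL = 70.56.
Increase = 70.56 − 9.734 = 60.83.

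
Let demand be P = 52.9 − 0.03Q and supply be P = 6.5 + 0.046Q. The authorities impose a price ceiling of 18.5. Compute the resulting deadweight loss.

Competitive equilibrium: 52.9 − 0.03Q = 6.5 + 0.046Q → Q* = 610.5263, P* = 34.5842.
At the ceiling P = 18.5, quantity supplied = (18.5 − 6.5)/0.046 = 260.8696.
Willingness to pay at Q' = 260.8696: 52.9 − 0.03·260.8696 = 45.0739.
ΔQ = 610.5263 − 260.8696 = 349.6567; wedge = 45.0739 − 18.5 = 26.5739.
The triangle = ½ × 349.6567 × 26.5739 = 4645.87.

4645.87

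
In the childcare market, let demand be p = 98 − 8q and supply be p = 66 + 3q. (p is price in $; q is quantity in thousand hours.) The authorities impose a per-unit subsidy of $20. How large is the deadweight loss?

Competitive equilibrium: 98 − 8q = 66 + 3q → q* = 2.9091, p* = 74.7273.
The subsidy lowers effective supply by 20: p = 46 + 3q.
New quantity: 98 − 8q = 46 + 3q → q' = 4.7273.
Overproduction Δq = 4.7273 − 2.9091 = 1.8182; wedge = subsidy = 20.
The triangle = ½ × 1.8182 × 20 = $18.18 thousand.

$18.18 thousand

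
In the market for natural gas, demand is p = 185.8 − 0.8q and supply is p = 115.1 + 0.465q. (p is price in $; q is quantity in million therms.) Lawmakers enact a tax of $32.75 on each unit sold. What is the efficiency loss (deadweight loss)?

Competitive equilibrium: 185.8 − 0.8q = 115.1 + 0.465q → q* = 55.8893, p* = 141.0885.
With the tax, the buyer price exceeds the seller price by 32.75: (185.8 − 0.8q) − (115.1 + 0.465q) = 32.75 → q' = 30.
Δq = 55.8893 − 30 = 25.8893; the wedge equals the tax, 32.75.
Deadweight loss = ½ × 25.8893 × 32.75 = $423.94 million.

$423.94 million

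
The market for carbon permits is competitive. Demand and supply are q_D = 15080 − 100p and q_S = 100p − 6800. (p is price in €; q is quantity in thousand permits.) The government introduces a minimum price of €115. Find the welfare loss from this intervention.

€3136 thousand

In inverse form: demand p = 150.8 − 0.01q, supply p = 68 + 0.01q.
Competitive equilibrium: 150.8 − 0.01q = 68 + 0.01q → q* = 4140, p* = 109.4.
At the floor p = 115, quantity demanded = (150.8 − 115)/0.01 = 3580.
Sellers' marginal cost at q' = 3580: 68 + 0.01·3580 = 103.8.
Δq = 4140 − 3580 = 560; wedge = 115 − 103.8 = 11.2.
Welfare loss = ½ × 560 × 11.2 = €3136 thousand.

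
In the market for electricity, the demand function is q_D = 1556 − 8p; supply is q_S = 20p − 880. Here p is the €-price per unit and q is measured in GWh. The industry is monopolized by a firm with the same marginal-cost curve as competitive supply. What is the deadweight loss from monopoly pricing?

In inverse form: demand p = 194.5 − 0.125q, supply p = 44 + 0.05q.
Competitive equilibrium: 194.5 − 0.125q = 44 + 0.05q → q* = 860, p* = 87.
Marginal revenue: MR = 194.5 − 0.25q. Set MR = MC: 194.5 − 0.25q = 44 + 0.05q → q_m = 501.66667.
Price p_m = 194.5 − 0.125·501.66667 = 131.79167; MC(q_m) = 44 + 0.05·501.66667 = 69.08333.
Competitive q* = 860, so Δq = 358.33333; wedge = 131.79167 − 69.08333 = 62.70834.
The triangle = ½ × 358.33333 × 62.70834 = €11235.24.

€11235.24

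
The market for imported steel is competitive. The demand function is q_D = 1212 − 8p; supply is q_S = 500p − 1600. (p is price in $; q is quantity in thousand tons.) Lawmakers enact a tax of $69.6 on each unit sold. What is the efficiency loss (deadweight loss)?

$19071.50 thousand

In inverse form: demand p = 151.5 − 0.125q, supply p = 3.2 + 0.002q.
Competitive equilibrium: 151.5 − 0.125q = 3.2 + 0.002q → q* = 1167.7165, p* = 5.5354.
With the tax, the buyer price exceeds the seller price by 69.6: (151.5 − 0.125q) − (3.2 + 0.002q) = 69.6 → q' = 619.685.
Δq = 1167.7165 − 619.685 = 548.0315; the wedge equals the tax, 69.6.
The triangle = ½ × 548.0315 × 69.6 = $19071.50 thousand.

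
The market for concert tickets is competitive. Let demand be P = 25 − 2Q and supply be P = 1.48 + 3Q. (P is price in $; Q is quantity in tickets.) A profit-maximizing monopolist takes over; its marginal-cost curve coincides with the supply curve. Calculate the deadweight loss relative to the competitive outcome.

$4.52

Competitive equilibrium: 25 − 2Q = 1.48 + 3Q → Q* = 4.704, P* = 15.592.
Marginal revenue: MR = 25 − 4Q. Set MR = MC: 25 − 4Q = 1.48 + 3Q → Q_m = 3.36.
Price P_m = 25 − 2·3.36 = 18.28; MC(Q_m) = 1.48 + 3·3.36 = 11.56.
Competitive Q* = 4.704, so ΔQ = 1.344; wedge = 18.28 − 11.56 = 6.72.
Deadweight loss = ½ × 1.344 × 6.72 = $4.52.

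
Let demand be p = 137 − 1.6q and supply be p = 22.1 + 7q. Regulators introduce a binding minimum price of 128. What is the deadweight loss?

257.30

Competitive equilibrium: 137 − 1.6q = 22.1 + 7q → q* = 13.3605, p* = 115.6233.
At the floor p = 128, quantity demanded = (137 − 128)/1.6 = 5.625.
Sellers' marginal cost at q' = 5.625: 22.1 + 7·5.625 = 61.475.
Δq = 13.3605 − 5.625 = 7.7355; wedge = 128 − 61.475 = 66.525.
Welfare loss = ½ × 7.7355 × 66.525 = 257.30.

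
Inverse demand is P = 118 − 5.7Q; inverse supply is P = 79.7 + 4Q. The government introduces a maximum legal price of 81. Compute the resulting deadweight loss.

Competitive equilibrium: 118 − 5.7Q = 79.7 + 4Q → Q* = 3.9485, P* = 95.4938.
At the ceiling P = 81, quantity supplied = (81 − 79.7)/4 = 0.325.
Willingness to pay at Q' = 0.325: 118 − 5.7·0.325 = 116.1475.
ΔQ = 3.9485 − 0.325 = 3.6235; wedge = 116.1475 − 81 = 35.1475.
Welfare loss = ½ × 3.6235 × 35.1475 = 63.68.

63.68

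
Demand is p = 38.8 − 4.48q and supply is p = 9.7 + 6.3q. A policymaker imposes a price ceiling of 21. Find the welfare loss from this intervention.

4.42

Competitive equilibrium: 38.8 − 4.48q = 9.7 + 6.3q → q* = 2.6994, p* = 26.7065.
At the ceiling p = 21, quantity supplied = (21 − 9.7)/6.3 = 1.7937.
Willingness to pay at q' = 1.7937: 38.8 − 4.48·1.7937 = 30.7642.
Δq = 2.6994 − 1.7937 = 0.9057; wedge = 30.7642 − 21 = 9.7642.
Welfare loss = ½ × 0.9057 × 9.7642 = 4.42.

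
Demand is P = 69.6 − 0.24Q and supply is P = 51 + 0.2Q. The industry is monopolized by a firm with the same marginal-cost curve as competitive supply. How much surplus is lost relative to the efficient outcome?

Competitive equilibrium: 69.6 − 0.24Q = 51 + 0.2Q → Q* = 42.2727, P* = 59.4545.
Marginal revenue: MR = 69.6 − 0.48Q. Set MR = MC: 69.6 − 0.48Q = 51 + 0.2Q → Q_m = 27.3529.
Price P_m = 69.6 − 0.24·27.3529 = 63.0353; MC(Q_m) = 51 + 0.2·27.3529 = 56.4706.
Competitive Q* = 42.2727, so ΔQ = 14.9198; wedge = 63.0353 − 56.4706 = 6.5647.
DWL = ½ × 14.9198 × 6.5647 = 48.97.

48.97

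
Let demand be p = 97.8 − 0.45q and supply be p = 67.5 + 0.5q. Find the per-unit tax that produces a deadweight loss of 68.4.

11.4

Competitive equilibrium: 97.8 − 0.45q = 67.5 + 0.5q → q* = 31.8947, p* = 83.4474.
A tax t gives Δq = t/0.95 and wedge t, so DWL = t²/1.9.
t²/1.9 = 68.4 → t² = 129.96 → t = 11.4.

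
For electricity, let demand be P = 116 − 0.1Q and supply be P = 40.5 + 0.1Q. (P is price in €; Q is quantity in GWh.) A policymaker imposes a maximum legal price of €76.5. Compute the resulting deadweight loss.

Competitive equilibrium: 116 − 0.1Q = 40.5 + 0.1Q → Q* = 377.5, P* = 78.25.
At the ceiling P = 76.5, quantity supplied = (76.5 − 40.5)/0.1 = 360.
Willingness to pay at Q' = 360: 116 − 0.1·360 = 80.
ΔQ = 377.5 − 360 = 17.5; wedge = 80 − 76.5 = 3.5.
Welfare loss = ½ × 17.5 × 3.5 = €30.625.

€30.625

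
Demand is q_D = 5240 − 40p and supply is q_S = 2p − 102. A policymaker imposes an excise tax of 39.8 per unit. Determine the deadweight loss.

1508.61

In inverse form: demand p = 131 − 0.025q, supply p = 51 + 0.5q.
Competitive equilibrium: 131 − 0.025q = 51 + 0.5q → q* = 152.381, p* = 127.1905.
With the tax, the buyer price exceeds the seller price by 39.8: (131 − 0.025q) − (51 + 0.5q) = 39.8 → q' = 76.5714.
Δq = 152.381 − 76.5714 = 75.8096; the wedge equals the tax, 39.8.
The triangle = ½ × 75.8096 × 39.8 = 1508.61.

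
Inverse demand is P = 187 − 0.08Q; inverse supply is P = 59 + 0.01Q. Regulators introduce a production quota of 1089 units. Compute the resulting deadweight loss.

Competitive equilibrium: 187 − 0.08Q = 59 + 0.01Q → Q* = 1422.2222, P* = 73.2222.
At Q = 1089: demand price = 187 − 0.08·1089 = 99.88; supply price = 59 + 0.01·1089 = 69.89.
ΔQ = 1422.2222 − 1089 = 333.2222; wedge = 99.88 − 69.89 = 29.99.
The triangle = ½ × 333.2222 × 29.99 = 4996.67.

4996.67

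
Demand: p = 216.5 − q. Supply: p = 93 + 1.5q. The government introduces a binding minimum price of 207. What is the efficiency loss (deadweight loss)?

1990.01

Competitive equilibrium: 216.5 − q = 93 + 1.5q → q* = 49.4, p* = 167.1.
At the floor p = 207, quantity demanded = (216.5 − 207)/1 = 9.5.
Sellers' marginal cost at q' = 9.5: 93 + 1.5·9.5 = 107.25.
Δq = 49.4 − 9.5 = 39.9; wedge = 207 − 107.25 = 99.75.
Welfare loss = ½ × 39.9 × 99.75 = 1990.01.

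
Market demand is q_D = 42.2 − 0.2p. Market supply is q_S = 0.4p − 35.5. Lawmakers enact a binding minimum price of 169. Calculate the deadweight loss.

234.04

In inverse form: demand p = 211 − 5q, supply p = 88.75 + 2.5q.
Competitive equilibrium: 211 − 5q = 88.75 + 2.5q → q* = 16.3, p* = 129.5.
At the floor p = 169, quantity demanded = (211 − 169)/5 = 8.4.
Sellers' marginal cost at q' = 8.4: 88.75 + 2.5·8.4 = 109.75.
Δq = 16.3 − 8.4 = 7.9; wedge = 169 − 109.75 = 59.25.
The triangle = ½ × 7.9 × 59.25 = 234.04.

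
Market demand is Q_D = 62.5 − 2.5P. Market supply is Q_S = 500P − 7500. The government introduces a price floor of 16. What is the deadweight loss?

In inverse form: demand P = 25 − 0.4Q, supply P = 15 + 0.002Q.
Competitive equilibrium: 25 − 0.4Q = 15 + 0.002Q → Q* = 24.8756, P* = 15.0498.
At the floor P = 16, quantity demanded = (25 − 16)/0.4 = 22.5.
Sellers' marginal cost at Q' = 22.5: 15 + 0.002·22.5 = 15.045.
ΔQ = 24.8756 − 22.5 = 2.3756; wedge = 16 − 15.045 = 0.955.
Welfare loss = ½ × 2.3756 × 0.955 = 1.13.

1.13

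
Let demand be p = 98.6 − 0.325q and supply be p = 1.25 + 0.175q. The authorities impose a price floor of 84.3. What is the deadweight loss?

5677.62

Competitive equilibrium: 98.6 − 0.325q = 1.25 + 0.175q → q* = 194.7, p* = 35.3225.
At the floor p = 84.3, quantity demanded = (98.6 − 84.3)/0.325 = 44.
Sellers' marginal cost at q' = 44: 1.25 + 0.175·44 = 8.95.
Δq = 194.7 − 44 = 150.7; wedge = 84.3 − 8.95 = 75.35.
The triangle = ½ × 150.7 × 75.35 = 5677.62.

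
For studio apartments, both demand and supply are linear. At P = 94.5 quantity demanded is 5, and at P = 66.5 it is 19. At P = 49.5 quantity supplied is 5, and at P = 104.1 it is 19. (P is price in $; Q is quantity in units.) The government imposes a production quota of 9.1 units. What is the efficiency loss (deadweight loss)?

Demand slope = (66.5 − 94.5)/(19 − 5) = −2, so P = 104.5 − 2Q.
Supply slope = (104.1 − 49.5)/(19 − 5) = 3.9, so P = 30 + 3.9Q.
Competitive equilibrium: 104.5 − 2Q = 30 + 3.9Q → Q* = 12.6271, P* = 79.2458.
At Q = 9.1: demand price = 104.5 − 2·9.1 = 86.3; supply price = 30 + 3.9·9.1 = 65.49.
ΔQ = 12.6271 − 9.1 = 3.5271; wedge = 86.3 − 65.49 = 20.81.
DWL = ½ × 3.5271 × 20.81 = $36.70.

$36.70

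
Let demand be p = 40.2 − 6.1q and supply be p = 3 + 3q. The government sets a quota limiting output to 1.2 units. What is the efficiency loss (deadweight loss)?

Competitive equilibrium: 40.2 − 6.1q = 3 + 3q → q* = 4.0879, p* = 15.2637.
At q = 1.2: demand price = 40.2 − 6.1·1.2 = 32.88; supply price = 3 + 3·1.2 = 6.6.
Δq = 4.0879 − 1.2 = 2.8879; wedge = 32.88 − 6.6 = 26.28.
The triangle = ½ × 2.8879 × 26.28 = 37.95.

37.95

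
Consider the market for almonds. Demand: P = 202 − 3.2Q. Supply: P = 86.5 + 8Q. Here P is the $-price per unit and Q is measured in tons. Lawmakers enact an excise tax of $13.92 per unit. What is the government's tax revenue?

$126.25

Competitive equilibrium: 202 − 3.2Q = 86.5 + 8Q → Q* = 10.3125, P* = 169.
With the tax, the buyer price exceeds the seller price by 13.92: (202 − 3.2Q) − (86.5 + 8Q) = 13.92 → Q' = 9.0696.
Tax revenue = 13.92 × 9.0696 = $126.25.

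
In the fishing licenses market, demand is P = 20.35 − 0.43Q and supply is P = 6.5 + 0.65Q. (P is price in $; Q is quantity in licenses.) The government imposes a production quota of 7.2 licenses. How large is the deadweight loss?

$17.08

Competitive equilibrium: 20.35 − 0.43Q = 6.5 + 0.65Q → Q* = 12.8241, P* = 14.8356.
At Q = 7.2: demand price = 20.35 − 0.43·7.2 = 17.254; supply price = 6.5 + 0.65·7.2 = 11.18.
ΔQ = 12.8241 − 7.2 = 5.6241; wedge = 17.254 − 11.18 = 6.074.
The triangle = ½ × 5.6241 × 6.074 = $17.08.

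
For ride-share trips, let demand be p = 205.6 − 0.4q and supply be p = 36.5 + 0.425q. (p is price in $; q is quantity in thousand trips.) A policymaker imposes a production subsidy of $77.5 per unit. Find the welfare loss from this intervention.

$3640.15 thousand

Competitive equilibrium: 205.6 − 0.4q = 36.5 + 0.425q → q* = 204.9697, p* = 123.6121.
The subsidy lowers effective supply by 77.5: p = 0.425q − 41.
New quantity: 205.6 − 0.4q = 0.425q − 41 → q' = 298.9091.
Overproduction Δq = 298.9091 − 204.9697 = 93.9394; wedge = subsidy = 77.5.
Welfare loss = ½ × 93.9394 × 77.5 = $3640.15 thousand.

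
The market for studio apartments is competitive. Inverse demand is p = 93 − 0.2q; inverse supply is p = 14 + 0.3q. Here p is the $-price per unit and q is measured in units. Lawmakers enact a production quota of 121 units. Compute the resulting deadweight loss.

$342.25

Competitive equilibrium: 93 − 0.2q = 14 + 0.3q → q* = 158, p* = 61.4.
At q = 121: demand price = 93 − 0.2·121 = 68.8; supply price = 14 + 0.3·121 = 50.3.
Δq = 158 − 121 = 37; wedge = 68.8 − 50.3 = 18.5.
Deadweight loss = ½ × 37 × 18.5 = $342.25.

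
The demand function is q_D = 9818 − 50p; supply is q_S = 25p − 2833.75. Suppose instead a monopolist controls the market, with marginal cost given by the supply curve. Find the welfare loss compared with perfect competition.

3588.89

In inverse form: demand p = 196.36 − 0.02q, supply p = 113.35 + 0.04q.
Competitive equilibrium: 196.36 − 0.02q = 113.35 + 0.04q → q* = 1383.5, p* = 168.69.
Marginal revenue: MR = 196.36 − 0.04q. Set MR = MC: 196.36 − 0.04q = 113.35 + 0.04q → q_m = 1037.625.
Price p_m = 196.36 − 0.02·1037.625 = 175.6075; MC(q_m) = 113.35 + 0.04·1037.625 = 154.855.
Competitive q* = 1383.5, so Δq = 345.875; wedge = 175.6075 − 154.855 = 20.7525.
DWL = ½ × 345.875 × 20.7525 = 3588.89.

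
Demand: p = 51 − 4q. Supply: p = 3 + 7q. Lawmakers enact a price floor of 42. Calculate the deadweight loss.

24.57

Competitive equilibrium: 51 − 4q = 3 + 7q → q* = 4.3636, p* = 33.5455.
At the floor p = 42, quantity demanded = (51 − 42)/4 = 2.25.
Sellers' marginal cost at q' = 2.25: 3 + 7·2.25 = 18.75.
Δq = 4.3636 − 2.25 = 2.1136; wedge = 42 − 18.75 = 23.25.
The triangle = ½ × 2.1136 × 23.25 = 24.57.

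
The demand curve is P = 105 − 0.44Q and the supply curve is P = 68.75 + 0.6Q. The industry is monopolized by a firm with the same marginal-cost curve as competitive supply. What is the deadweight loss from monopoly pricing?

Competitive equilibrium: 105 − 0.44Q = 68.75 + 0.6Q → Q* = 34.8558, P* = 89.6635.
Marginal revenue: MR = 105 − 0.88Q. Set MR = MC: 105 − 0.88Q = 68.75 + 0.6Q → Q_m = 24.4932.
Price P_m = 105 − 0.44·24.4932 = 94.223; MC(Q_m) = 68.75 + 0.6·24.4932 = 83.4459.
Competitive Q* = 34.8558, so ΔQ = 10.3626; wedge = 94.223 − 83.4459 = 10.7771.
The triangle = ½ × 10.3626 × 10.7771 = 55.84.

55.84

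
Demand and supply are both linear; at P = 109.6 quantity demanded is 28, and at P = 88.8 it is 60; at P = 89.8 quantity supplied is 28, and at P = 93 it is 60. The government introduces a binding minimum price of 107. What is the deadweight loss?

Demand slope = (88.8 − 109.6)/(60 − 28) = −0.65, so P = 127.8 − 0.65Q.
Supply slope = (93 − 89.8)/(60 − 28) = 0.1, so P = 87 + 0.1Q.
Competitive equilibrium: 127.8 − 0.65Q = 87 + 0.1Q → Q* = 54.4, P* = 92.44.
At the floor P = 107, quantity demanded = (127.8 − 107)/0.65 = 32.
Sellers' marginal cost at Q' = 32: 87 + 0.1·32 = 90.2.
ΔQ = 54.4 − 32 = 22.4; wedge = 107 − 90.2 = 16.8.
Welfare loss = ½ × 22.4 × 16.8 = 188.16.

188.16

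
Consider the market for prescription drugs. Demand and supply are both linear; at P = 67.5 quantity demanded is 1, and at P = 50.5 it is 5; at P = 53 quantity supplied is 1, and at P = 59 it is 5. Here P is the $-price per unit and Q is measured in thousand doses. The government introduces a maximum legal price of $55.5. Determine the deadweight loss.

Demand slope = (50.5 − 67.5)/(5 − 1) = −4.25, so P = 71.75 − 4.25Q.
Supply slope = (59 − 53)/(5 − 1) = 1.5, so P = 51.5 + 1.5Q.
Competitive equilibrium: 71.75 − 4.25Q = 51.5 + 1.5Q → Q* = 3.5217, P* = 56.7826.
At the ceiling P = 55.5, quantity supplied = (55.5 − 51.5)/1.5 = 2.6667.
Willingness to pay at Q' = 2.6667: 71.75 − 4.25·2.6667 = 60.4165.
ΔQ = 3.5217 − 2.6667 = 0.855; wedge = 60.4165 − 55.5 = 4.9165.
Deadweight loss = ½ × 0.855 × 4.9165 = $2.10 thousand.

$2.10 thousand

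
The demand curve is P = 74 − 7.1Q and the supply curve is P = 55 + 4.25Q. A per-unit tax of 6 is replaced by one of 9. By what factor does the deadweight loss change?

2.25

Competitive equilibrium: 74 − 7.1Q = 55 + 4.25Q → Q* = 1.674, P* = 62.1145.
For a per-unit tax t: ΔQ = t/11.35, so DWL = ½·t·(t/11.35) = t²/22.7.
At t = 6: DWL = 1.586. At t = 9: DWL = 3.568.
Ratio = (9/6)² = 2.25.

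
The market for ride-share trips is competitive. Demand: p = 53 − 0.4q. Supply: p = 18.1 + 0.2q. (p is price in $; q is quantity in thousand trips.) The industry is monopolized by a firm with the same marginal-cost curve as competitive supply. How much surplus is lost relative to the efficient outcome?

Competitive equilibrium: 53 − 0.4q = 18.1 + 0.2q → q* = 58.1667, p* = 29.7333.
Marginal revenue: MR = 53 − 0.8q. Set MR = MC: 53 − 0.8q = 18.1 + 0.2q → q_m = 34.9.
Price p_m = 53 − 0.4·34.9 = 39.04; MC(q_m) = 18.1 + 0.2·34.9 = 25.08.
Competitive q* = 58.1667, so Δq = 23.2667; wedge = 39.04 − 25.08 = 13.96.
DWL = ½ × 23.2667 × 13.96 = $162.40 thousand.

$162.40 thousand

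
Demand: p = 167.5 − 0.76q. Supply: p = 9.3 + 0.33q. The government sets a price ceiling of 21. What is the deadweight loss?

6556.55

Competitive equilibrium: 167.5 − 0.76q = 9.3 + 0.33q → q* = 145.13761, p* = 57.19541.
At the ceiling p = 21, quantity supplied = (21 − 9.3)/0.33 = 35.45455.
Willingness to pay at q' = 35.45455: 167.5 − 0.76·35.45455 = 140.55454.
Δq = 145.13761 − 35.45455 = 109.68306; wedge = 140.55454 − 21 = 119.55454.
Deadweight loss = ½ × 109.68306 × 119.55454 = 6556.55.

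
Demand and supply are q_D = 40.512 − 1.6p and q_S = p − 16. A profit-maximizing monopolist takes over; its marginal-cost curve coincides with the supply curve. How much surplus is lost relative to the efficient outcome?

2.06

In inverse form: demand p = 25.32 − 0.625q, supply p = 16 + q.
Competitive equilibrium: 25.32 − 0.625q = 16 + q → q* = 5.7354, p* = 21.7354.
Marginal revenue: MR = 25.32 − 1.25q. Set MR = MC: 25.32 − 1.25q = 16 + q → q_m = 4.1422.
Price p_m = 25.32 − 0.625·4.1422 = 22.7311; MC(q_m) = 16 + 1·4.1422 = 20.1422.
Competitive q* = 5.7354, so Δq = 1.5932; wedge = 22.7311 − 20.1422 = 2.5889.
Deadweight loss = ½ × 1.5932 × 2.5889 = 2.06.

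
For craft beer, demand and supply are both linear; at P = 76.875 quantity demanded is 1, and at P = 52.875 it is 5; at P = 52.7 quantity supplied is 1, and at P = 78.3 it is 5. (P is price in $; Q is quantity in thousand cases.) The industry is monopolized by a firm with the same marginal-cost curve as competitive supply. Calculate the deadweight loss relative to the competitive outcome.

Demand slope = (52.875 − 76.875)/(5 − 1) = −6, so P = 82.875 − 6Q.
Supply slope = (78.3 − 52.7)/(5 − 1) = 6.4, so P = 46.3 + 6.4Q.
Competitive equilibrium: 82.875 − 6Q = 46.3 + 6.4Q → Q* = 2.9496, P* = 65.1774.
Marginal revenue: MR = 82.875 − 12Q. Set MR = MC: 82.875 − 12Q = 46.3 + 6.4Q → Q_m = 1.9878.
Price P_m = 82.875 − 6·1.9878 = 70.9482; MC(Q_m) = 46.3 + 6.4·1.9878 = 59.0219.
Competitive Q* = 2.9496, so ΔQ = 0.9618; wedge = 70.9482 − 59.0219 = 11.9263.
Deadweight loss = ½ × 0.9618 × 11.9263 = $5.74 thousand.

$5.74 thousand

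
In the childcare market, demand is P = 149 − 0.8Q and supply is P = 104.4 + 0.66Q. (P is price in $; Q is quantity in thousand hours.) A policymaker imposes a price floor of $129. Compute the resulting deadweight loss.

$22.47 thousand

Competitive equilibrium: 149 − 0.8Q = 104.4 + 0.66Q → Q* = 30.5479, P* = 124.5616.
At the floor P = 129, quantity demanded = (149 − 129)/0.8 = 25.
Sellers' marginal cost at Q' = 25: 104.4 + 0.66·25 = 120.9.
ΔQ = 30.5479 − 25 = 5.5479; wedge = 129 − 120.9 = 8.1.
The triangle = ½ × 5.5479 × 8.1 = $22.47 thousand.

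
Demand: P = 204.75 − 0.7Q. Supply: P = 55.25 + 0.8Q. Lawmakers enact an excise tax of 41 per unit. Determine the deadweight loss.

Competitive equilibrium: 204.75 − 0.7Q = 55.25 + 0.8Q → Q* = 99.6667, P* = 134.9833.
With the tax, the buyer price exceeds the seller price by 41: (204.75 − 0.7Q) − (55.25 + 0.8Q) = 41 → Q' = 72.3333.
ΔQ = 99.6667 − 72.3333 = 27.3334; the wedge equals the tax, 41.
Welfare loss = ½ × 27.3334 × 41 = 560.33.

560.33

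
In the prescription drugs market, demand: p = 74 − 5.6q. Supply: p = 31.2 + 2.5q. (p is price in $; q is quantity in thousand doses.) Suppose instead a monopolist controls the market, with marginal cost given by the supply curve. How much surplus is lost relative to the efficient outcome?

$18.89 thousand

Competitive equilibrium: 74 − 5.6q = 31.2 + 2.5q → q* = 5.284, p* = 44.4099.
Marginal revenue: MR = 74 − 11.2q. Set MR = MC: 74 − 11.2q = 31.2 + 2.5q → q_m = 3.1241.
Price p_m = 74 − 5.6·3.1241 = 56.505; MC(q_m) = 31.2 + 2.5·3.1241 = 39.0103.
Competitive q* = 5.284, so Δq = 2.1599; wedge = 56.505 − 39.0103 = 17.4947.
The triangle = ½ × 2.1599 × 17.4947 = $18.89 thousand.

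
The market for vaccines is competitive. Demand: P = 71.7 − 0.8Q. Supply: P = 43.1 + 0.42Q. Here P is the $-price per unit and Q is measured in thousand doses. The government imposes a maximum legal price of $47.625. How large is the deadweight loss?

$97.90 thousand

Competitive equilibrium: 71.7 − 0.8Q = 43.1 + 0.42Q → Q* = 23.4426, P* = 52.9459.
At the ceiling P = 47.625, quantity supplied = (47.625 − 43.1)/0.42 = 10.7738.
Willingness to pay at Q' = 10.7738: 71.7 − 0.8·10.7738 = 63.081.
ΔQ = 23.4426 − 10.7738 = 12.6688; wedge = 63.081 − 47.625 = 15.456.
The triangle = ½ × 12.6688 × 15.456 = $97.90 thousand.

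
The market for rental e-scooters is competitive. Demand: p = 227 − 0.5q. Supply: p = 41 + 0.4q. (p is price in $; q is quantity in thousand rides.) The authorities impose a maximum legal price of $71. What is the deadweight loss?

$7801.25 thousand

Competitive equilibrium: 227 − 0.5q = 41 + 0.4q → q* = 206.6667, p* = 123.6667.
At the ceiling p = 71, quantity supplied = (71 − 41)/0.4 = 75.
Willingness to pay at q' = 75: 227 − 0.5·75 = 189.5.
Δq = 206.6667 − 75 = 131.6667; wedge = 189.5 − 71 = 118.5.
The triangle = ½ × 131.6667 × 118.5 = $7801.25 thousand.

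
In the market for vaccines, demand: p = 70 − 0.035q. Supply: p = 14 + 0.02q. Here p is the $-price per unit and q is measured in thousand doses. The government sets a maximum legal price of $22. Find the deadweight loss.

Competitive equilibrium: 70 − 0.035q = 14 + 0.02q → q* = 1018.1818, p* = 34.3636.
At the ceiling p = 22, quantity supplied = (22 − 14)/0.02 = 400.
Willingness to pay at q' = 400: 70 − 0.035·400 = 56.
Δq = 1018.1818 − 400 = 618.1818; wedge = 56 − 22 = 34.
The triangle = ½ × 618.1818 × 34 = $10509.09 thousand.

$10509.09 thousand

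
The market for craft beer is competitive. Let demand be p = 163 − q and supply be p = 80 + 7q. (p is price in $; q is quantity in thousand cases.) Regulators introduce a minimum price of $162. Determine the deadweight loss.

Competitive equilibrium: 163 − q = 80 + 7q → q* = 10.375, p* = 152.625.
At the floor p = 162, quantity demanded = (163 − 162)/1 = 1.
Sellers' marginal cost at q' = 1: 80 + 7·1 = 87.
Δq = 10.375 − 1 = 9.375; wedge = 162 − 87 = 75.
The triangle = ½ × 9.375 × 75 = $351.56 thousand.

$351.56 thousand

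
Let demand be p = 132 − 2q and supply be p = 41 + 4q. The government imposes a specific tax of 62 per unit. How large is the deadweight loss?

Competitive equilibrium: 132 − 2q = 41 + 4q → q* = 15.16667, p* = 101.66667.
With the tax, the buyer price exceeds the seller price by 62: (132 − 2q) − (41 + 4q) = 62 → q' = 4.83333.
Δq = 15.16667 − 4.83333 = 10.33334; the wedge equals the tax, 62.
The triangle = ½ × 10.33334 × 62 = 320.33.

320.33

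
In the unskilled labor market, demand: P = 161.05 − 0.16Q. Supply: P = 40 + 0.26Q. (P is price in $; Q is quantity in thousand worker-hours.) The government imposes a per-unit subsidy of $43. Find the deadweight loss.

$2201.19 thousand

Competitive equilibrium: 161.05 − 0.16Q = 40 + 0.26Q → Q* = 288.2143, P* = 114.9357.
The subsidy lowers effective supply by 43: P = 0.26Q − 3.
New quantity: 161.05 − 0.16Q = 0.26Q − 3 → Q' = 390.5952.
Overproduction ΔQ = 390.5952 − 288.2143 = 102.3809; wedge = subsidy = 43.
DWL = ½ × 102.3809 × 43 = $2201.19 thousand.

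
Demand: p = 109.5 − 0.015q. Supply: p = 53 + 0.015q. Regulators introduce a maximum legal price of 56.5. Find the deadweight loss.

Competitive equilibrium: 109.5 − 0.015q = 53 + 0.015q → q* = 1883.3333, p* = 81.25.
At the ceiling p = 56.5, quantity supplied = (56.5 − 53)/0.015 = 233.3333.
Willingness to pay at q' = 233.3333: 109.5 − 0.015·233.3333 = 106.
Δq = 1883.3333 − 233.3333 = 1650; wedge = 106 − 56.5 = 49.5.
Welfare loss = ½ × 1650 × 49.5 = 40837.50.

40837.50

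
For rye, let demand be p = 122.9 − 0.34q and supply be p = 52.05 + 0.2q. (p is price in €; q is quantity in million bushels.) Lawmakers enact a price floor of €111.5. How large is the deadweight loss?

€2575.87 million

Competitive equilibrium: 122.9 − 0.34q = 52.05 + 0.2q → q* = 131.2037, p* = 78.2907.
At the floor p = 111.5, quantity demanded = (122.9 − 111.5)/0.34 = 33.5294.
Sellers' marginal cost at q' = 33.5294: 52.05 + 0.2·33.5294 = 58.7559.
Δq = 131.2037 − 33.5294 = 97.6743; wedge = 111.5 − 58.7559 = 52.7441.
Welfare loss = ½ × 97.6743 × 52.7441 = €2575.87 million.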